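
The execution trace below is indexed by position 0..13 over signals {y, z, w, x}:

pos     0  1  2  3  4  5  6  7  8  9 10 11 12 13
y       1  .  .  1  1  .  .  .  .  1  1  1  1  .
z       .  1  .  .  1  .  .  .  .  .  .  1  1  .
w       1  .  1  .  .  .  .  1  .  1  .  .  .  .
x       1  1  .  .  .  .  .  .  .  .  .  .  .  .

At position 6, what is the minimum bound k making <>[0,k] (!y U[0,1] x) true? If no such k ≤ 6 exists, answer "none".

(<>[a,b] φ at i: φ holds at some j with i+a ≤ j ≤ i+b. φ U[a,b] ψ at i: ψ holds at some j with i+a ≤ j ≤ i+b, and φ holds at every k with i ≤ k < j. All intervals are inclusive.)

none

Scan j = 6,7,… for (!y U[0,1] x):
  j=6: fails
  j=7: fails
  j=8: fails
  j=9: fails
  j=10: fails
  j=11: fails
  j=12: fails
No j in [6,12] satisfies it → none.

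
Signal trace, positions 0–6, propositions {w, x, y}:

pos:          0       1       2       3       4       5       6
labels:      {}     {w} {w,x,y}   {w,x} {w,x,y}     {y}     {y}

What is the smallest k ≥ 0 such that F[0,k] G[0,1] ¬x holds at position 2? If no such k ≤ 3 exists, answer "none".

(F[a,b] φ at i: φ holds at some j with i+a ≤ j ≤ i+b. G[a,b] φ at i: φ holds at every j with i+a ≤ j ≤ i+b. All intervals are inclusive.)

Scan j = 2,3,… for G[0,1] ¬x:
  j=2: fails
  j=3: fails
  j=4: fails
  j=5: holds
First hit at j=5, so smallest k = 5-2 = 3.

3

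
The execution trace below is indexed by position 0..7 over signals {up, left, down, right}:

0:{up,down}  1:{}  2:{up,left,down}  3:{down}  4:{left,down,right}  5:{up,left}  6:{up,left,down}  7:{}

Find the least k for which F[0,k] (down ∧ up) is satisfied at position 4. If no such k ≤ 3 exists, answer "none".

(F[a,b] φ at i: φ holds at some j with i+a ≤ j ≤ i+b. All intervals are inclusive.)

2

Scan j = 4,5,… for (down ∧ up):
  j=4: fails
  j=5: fails
  j=6: holds
First hit at j=6, so smallest k = 6-4 = 2.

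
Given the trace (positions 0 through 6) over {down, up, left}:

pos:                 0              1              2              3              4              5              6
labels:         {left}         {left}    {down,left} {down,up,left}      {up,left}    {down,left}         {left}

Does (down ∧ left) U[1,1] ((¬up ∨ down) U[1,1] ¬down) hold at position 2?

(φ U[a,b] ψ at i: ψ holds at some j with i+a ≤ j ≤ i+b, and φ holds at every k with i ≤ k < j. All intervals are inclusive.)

Need some j in [3,3] with ((¬up ∨ down) U[1,1] ¬down), and (down ∧ left) at every k in [2,j-1].
  j=3: ((¬up ∨ down) U[1,1] ¬down) holds; (down ∧ left) holds at every k in [2,2] → satisfied.

True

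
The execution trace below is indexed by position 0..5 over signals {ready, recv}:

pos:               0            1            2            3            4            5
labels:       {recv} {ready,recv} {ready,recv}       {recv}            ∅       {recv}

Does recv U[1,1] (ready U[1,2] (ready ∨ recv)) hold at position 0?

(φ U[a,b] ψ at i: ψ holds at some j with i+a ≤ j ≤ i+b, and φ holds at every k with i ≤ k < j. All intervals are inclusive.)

Holds

Need some j in [1,1] with (ready U[1,2] (ready ∨ recv)), and recv at every k in [0,j-1].
  j=1: (ready U[1,2] (ready ∨ recv)) holds; recv holds at every k in [0,0] → satisfied.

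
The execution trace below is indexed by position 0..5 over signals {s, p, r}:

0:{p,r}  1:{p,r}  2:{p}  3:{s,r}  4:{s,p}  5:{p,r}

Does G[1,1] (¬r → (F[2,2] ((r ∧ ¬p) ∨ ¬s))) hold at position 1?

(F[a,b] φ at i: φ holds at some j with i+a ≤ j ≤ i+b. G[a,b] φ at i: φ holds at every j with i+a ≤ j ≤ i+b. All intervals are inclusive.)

No

Check (¬r → (F[2,2] ((r ∧ ¬p) ∨ ¬s))) at every j in [2,2]:
  j=2: antecedent true; consequent fails (none in [4,4]) → ✗
Fails at j=2 → formula fails.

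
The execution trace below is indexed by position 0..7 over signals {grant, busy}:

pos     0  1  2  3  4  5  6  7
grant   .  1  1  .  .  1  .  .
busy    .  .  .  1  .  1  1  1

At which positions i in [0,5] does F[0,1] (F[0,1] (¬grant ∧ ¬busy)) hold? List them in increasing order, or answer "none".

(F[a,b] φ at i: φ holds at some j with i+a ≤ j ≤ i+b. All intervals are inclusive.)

0, 2, 3, 4

Evaluate at each i in [0,5]:
  i=0: ✓ (witness j=0)
  i=1: ✗ (none in [1,2])
  i=2: ✓ (witness j=3)
  i=3: ✓ (witness j=3)
  i=4: ✓ (witness j=4)
  i=5: ✗ (none in [5,6])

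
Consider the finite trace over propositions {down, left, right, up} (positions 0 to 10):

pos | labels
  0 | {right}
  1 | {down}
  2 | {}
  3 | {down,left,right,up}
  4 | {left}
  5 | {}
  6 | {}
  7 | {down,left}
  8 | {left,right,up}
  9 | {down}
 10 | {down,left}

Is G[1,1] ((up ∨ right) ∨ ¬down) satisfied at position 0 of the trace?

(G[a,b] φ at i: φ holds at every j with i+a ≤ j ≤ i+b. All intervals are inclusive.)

No

Check ((up ∨ right) ∨ ¬down) at every j in [1,1]:
  j=1: false
Fails at j=1 → formula fails.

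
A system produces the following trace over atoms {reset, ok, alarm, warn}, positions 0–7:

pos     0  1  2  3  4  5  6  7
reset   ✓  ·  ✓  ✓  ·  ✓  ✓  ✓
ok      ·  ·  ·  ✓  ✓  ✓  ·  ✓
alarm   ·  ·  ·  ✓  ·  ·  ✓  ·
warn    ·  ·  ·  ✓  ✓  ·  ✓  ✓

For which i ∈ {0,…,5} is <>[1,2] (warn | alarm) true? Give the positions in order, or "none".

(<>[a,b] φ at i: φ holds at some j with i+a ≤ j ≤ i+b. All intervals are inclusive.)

Evaluate at each i in [0,5]:
  i=0: ✗ (none in [1,2])
  i=1: ✓ (witness j=3)
  i=2: ✓ (witness j=3)
  i=3: ✓ (witness j=4)
  i=4: ✓ (witness j=6)
  i=5: ✓ (witness j=6)

1, 2, 3, 4, 5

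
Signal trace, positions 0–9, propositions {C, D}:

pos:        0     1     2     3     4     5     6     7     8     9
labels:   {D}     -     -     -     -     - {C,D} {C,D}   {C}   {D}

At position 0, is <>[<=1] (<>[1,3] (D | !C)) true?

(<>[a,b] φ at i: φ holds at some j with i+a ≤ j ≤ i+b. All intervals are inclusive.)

True

Check <>[1,3] (D | !C) at each j in [0,1]:
  j=0: holds (witness at 1)
  j=1: holds (witness at 2)
Found at j=0 → formula holds.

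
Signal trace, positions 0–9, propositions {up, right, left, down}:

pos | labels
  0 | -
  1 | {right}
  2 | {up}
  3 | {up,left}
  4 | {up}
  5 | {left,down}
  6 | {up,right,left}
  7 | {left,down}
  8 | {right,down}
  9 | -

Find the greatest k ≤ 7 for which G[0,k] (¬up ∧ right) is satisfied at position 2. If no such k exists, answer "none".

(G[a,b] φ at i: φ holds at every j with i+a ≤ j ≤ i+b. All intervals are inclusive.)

(¬up ∧ right) must hold from j=2 onward; find where it first fails.
  j=2: fails → no k works.

none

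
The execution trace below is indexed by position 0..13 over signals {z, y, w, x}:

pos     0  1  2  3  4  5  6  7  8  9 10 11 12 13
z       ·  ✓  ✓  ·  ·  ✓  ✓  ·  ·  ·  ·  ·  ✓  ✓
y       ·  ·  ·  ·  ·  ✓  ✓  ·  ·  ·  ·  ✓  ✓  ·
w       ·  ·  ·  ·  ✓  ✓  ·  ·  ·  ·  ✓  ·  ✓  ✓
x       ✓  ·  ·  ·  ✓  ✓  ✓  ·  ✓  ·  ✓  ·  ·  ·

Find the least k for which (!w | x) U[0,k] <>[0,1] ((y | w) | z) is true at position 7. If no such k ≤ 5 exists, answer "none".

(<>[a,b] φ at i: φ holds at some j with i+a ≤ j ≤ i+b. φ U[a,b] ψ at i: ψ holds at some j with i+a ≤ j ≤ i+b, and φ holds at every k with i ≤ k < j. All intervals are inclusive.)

2

Need earliest j ≥ 7 with <>[0,1] ((y | w) | z), and (!w | x) at every k in [7,j-1].
  j=7: rhs fails.
  j=8: rhs fails.
  j=9: rhs holds; lhs holds on [7,8]. k = 2.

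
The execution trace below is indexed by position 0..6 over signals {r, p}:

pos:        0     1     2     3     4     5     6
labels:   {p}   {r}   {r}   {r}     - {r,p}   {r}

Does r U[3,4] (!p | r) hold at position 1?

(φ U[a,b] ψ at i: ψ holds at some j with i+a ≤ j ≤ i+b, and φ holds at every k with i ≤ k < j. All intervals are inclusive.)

Yes

Need some j in [4,5] with (!p | r), and r at every k in [1,j-1].
  j=4: (!p | r) holds; r holds at every k in [1,3] → satisfied.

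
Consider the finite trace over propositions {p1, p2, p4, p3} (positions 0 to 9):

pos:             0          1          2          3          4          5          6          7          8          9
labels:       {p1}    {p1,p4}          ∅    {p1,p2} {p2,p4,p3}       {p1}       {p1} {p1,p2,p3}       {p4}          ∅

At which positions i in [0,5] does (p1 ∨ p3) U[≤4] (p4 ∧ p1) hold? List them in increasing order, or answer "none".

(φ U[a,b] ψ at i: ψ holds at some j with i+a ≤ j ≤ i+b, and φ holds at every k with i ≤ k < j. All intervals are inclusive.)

0, 1

Evaluate at each i in [0,5]:
  i=0: ✓ (rhs at j=1; lhs holds on [0,0])
  i=1: ✓ (rhs at j=1)
  i=2: ✗ (no rhs in [2,6])
  i=3: ✗ (no rhs in [3,7])
  i=4: ✗ (no rhs in [4,8])
  i=5: ✗ (no rhs in [5,9])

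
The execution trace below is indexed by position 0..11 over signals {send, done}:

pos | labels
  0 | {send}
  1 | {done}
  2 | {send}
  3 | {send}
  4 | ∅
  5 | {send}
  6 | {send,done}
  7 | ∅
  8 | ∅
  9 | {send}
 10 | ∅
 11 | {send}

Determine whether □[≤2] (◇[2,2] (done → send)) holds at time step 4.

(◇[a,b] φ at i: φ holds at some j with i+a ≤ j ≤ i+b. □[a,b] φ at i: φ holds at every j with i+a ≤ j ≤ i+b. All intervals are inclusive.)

Check ◇[2,2] (done → send) at every j in [4,6]:
  j=4: holds (witness at 6)
  j=5: holds (witness at 7)
  j=6: holds (witness at 8)
All positions satisfy it → formula holds.

Holds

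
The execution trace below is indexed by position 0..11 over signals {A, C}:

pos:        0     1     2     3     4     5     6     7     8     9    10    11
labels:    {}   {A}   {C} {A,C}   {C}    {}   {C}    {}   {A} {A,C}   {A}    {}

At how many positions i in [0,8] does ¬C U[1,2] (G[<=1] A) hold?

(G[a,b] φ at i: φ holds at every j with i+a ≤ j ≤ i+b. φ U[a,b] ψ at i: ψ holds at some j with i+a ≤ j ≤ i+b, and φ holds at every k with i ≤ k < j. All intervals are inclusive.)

Evaluate at each i in [0,8]:
  i=0: ✗ (no rhs in [1,2])
  i=1: ✗ (no rhs in [2,3])
  i=2: ✗ (no rhs in [3,4])
  i=3: ✗ (no rhs in [4,5])
  i=4: ✗ (no rhs in [5,6])
  i=5: ✗ (no rhs in [6,7])
  i=6: ✗ (lhs fails at k=6 before rhs at j=8)
  i=7: ✓ (rhs at j=8; lhs holds on [7,7])
  i=8: ✓ (rhs at j=9; lhs holds on [8,8])
Positions where it holds: {7, 8} → 2.

2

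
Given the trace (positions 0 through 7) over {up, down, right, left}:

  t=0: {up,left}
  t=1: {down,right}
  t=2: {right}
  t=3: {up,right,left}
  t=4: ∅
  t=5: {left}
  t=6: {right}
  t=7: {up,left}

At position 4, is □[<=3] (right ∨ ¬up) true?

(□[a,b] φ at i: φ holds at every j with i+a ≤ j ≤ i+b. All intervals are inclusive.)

No

Check (right ∨ ¬up) at every j in [4,7]:
  j=4: true
  j=5: true
  j=6: true
  j=7: false
Fails at j=7 → formula fails.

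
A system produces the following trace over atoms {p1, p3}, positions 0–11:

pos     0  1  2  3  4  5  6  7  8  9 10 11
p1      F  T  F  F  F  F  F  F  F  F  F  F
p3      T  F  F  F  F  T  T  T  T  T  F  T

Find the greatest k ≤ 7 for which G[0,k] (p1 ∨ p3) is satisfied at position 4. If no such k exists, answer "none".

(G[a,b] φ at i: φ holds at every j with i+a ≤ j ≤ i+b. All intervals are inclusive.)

none

(p1 ∨ p3) must hold from j=4 onward; find where it first fails.
  j=4: fails → no k works.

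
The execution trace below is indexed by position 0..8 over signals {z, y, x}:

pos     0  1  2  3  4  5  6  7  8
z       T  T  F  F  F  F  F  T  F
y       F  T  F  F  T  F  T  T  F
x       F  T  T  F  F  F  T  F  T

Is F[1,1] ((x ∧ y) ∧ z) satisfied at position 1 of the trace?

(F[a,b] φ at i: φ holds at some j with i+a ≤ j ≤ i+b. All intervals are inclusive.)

Does not hold

Check ((x ∧ y) ∧ z) at each j in [2,2]:
  j=2: false
No position in the window satisfies it → formula fails.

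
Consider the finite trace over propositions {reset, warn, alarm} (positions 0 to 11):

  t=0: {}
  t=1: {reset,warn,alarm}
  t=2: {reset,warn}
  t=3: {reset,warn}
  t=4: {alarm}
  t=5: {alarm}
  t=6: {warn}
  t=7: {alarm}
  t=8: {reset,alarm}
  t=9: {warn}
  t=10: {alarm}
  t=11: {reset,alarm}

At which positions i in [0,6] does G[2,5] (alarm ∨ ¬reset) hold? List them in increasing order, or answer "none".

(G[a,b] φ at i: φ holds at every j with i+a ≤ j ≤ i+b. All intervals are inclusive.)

Evaluate at each i in [0,6]:
  i=0: ✗ (fails at j=2)
  i=1: ✗ (fails at j=3)
  i=2: ✓ (all of [4,7])
  i=3: ✓ (all of [5,8])
  i=4: ✓ (all of [6,9])
  i=5: ✓ (all of [7,10])
  i=6: ✓ (all of [8,11])

2, 3, 4, 5, 6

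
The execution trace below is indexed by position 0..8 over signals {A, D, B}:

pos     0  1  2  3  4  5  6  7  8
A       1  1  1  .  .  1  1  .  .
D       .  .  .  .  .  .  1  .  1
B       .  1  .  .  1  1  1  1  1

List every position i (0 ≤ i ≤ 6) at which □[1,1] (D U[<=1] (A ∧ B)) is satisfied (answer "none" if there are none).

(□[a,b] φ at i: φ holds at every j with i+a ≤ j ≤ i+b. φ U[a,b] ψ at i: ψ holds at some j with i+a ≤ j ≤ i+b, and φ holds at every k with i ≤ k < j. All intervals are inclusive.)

0, 4, 5

Evaluate at each i in [0,6]:
  i=0: ✓ (all of [1,1])
  i=1: ✗ (fails at j=2)
  i=2: ✗ (fails at j=3)
  i=3: ✗ (fails at j=4)
  i=4: ✓ (all of [5,5])
  i=5: ✓ (all of [6,6])
  i=6: ✗ (fails at j=7)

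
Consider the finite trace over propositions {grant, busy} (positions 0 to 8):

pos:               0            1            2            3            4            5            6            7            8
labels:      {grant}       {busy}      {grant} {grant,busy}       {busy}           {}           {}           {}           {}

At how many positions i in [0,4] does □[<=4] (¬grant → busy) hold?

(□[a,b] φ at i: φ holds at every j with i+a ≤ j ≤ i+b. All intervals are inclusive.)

Evaluate at each i in [0,4]:
  i=0: ✓ (all of [0,4])
  i=1: ✗ (fails at j=5)
  i=2: ✗ (fails at j=5)
  i=3: ✗ (fails at j=5)
  i=4: ✗ (fails at j=5)
Positions where it holds: {0} → 1.

1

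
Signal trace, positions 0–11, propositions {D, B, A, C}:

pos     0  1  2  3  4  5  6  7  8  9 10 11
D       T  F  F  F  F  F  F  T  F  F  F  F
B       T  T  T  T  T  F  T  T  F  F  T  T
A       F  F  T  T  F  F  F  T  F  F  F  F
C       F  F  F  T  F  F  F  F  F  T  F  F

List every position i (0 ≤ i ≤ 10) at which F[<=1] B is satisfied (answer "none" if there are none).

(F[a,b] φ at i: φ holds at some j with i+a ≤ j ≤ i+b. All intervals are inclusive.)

0, 1, 2, 3, 4, 5, 6, 7, 9, 10

Evaluate at each i in [0,10]:
  i=0: ✓ (witness j=0)
  i=1: ✓ (witness j=1)
  i=2: ✓ (witness j=2)
  i=3: ✓ (witness j=3)
  i=4: ✓ (witness j=4)
  i=5: ✓ (witness j=6)
  i=6: ✓ (witness j=6)
  i=7: ✓ (witness j=7)
  i=8: ✗ (none in [8,9])
  i=9: ✓ (witness j=10)
  i=10: ✓ (witness j=10)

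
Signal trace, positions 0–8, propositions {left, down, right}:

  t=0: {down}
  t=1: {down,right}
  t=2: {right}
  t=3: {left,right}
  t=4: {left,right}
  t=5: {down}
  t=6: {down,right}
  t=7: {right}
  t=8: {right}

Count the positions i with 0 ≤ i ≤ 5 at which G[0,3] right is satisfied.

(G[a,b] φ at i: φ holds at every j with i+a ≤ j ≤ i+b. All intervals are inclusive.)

1

Evaluate at each i in [0,5]:
  i=0: ✗ (fails at j=0)
  i=1: ✓ (all of [1,4])
  i=2: ✗ (fails at j=5)
  i=3: ✗ (fails at j=5)
  i=4: ✗ (fails at j=5)
  i=5: ✗ (fails at j=5)
Positions where it holds: {1} → 1.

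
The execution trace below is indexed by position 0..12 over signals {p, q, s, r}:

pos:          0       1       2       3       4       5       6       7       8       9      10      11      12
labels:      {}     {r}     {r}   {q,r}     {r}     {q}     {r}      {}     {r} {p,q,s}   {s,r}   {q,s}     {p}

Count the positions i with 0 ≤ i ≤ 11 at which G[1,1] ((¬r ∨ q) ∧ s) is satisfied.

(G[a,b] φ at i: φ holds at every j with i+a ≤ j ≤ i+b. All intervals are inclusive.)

2

Evaluate at each i in [0,11]:
  i=0: ✗ (fails at j=1)
  i=1: ✗ (fails at j=2)
  i=2: ✗ (fails at j=3)
  i=3: ✗ (fails at j=4)
  i=4: ✗ (fails at j=5)
  i=5: ✗ (fails at j=6)
  i=6: ✗ (fails at j=7)
  i=7: ✗ (fails at j=8)
  i=8: ✓ (all of [9,9])
  i=9: ✗ (fails at j=10)
  i=10: ✓ (all of [11,11])
  i=11: ✗ (fails at j=12)
Positions where it holds: {8, 10} → 2.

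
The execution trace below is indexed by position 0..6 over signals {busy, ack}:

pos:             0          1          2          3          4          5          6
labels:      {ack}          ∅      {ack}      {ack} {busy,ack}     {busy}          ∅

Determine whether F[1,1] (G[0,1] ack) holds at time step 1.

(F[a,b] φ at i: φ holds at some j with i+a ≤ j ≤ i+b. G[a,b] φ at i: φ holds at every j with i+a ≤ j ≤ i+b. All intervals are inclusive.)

Check G[0,1] ack at each j in [2,2]:
  j=2: holds on [2,3]
Found at j=2 → formula holds.

True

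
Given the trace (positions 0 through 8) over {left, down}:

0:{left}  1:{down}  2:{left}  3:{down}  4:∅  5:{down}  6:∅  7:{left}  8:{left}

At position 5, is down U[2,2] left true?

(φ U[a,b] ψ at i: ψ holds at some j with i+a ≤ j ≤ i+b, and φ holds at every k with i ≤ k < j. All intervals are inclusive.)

Need some j in [7,7] with left, and down at every k in [5,j-1].
  j=7: left holds, but down fails at k=6 → not this j.
No j in the window works → until fails.

False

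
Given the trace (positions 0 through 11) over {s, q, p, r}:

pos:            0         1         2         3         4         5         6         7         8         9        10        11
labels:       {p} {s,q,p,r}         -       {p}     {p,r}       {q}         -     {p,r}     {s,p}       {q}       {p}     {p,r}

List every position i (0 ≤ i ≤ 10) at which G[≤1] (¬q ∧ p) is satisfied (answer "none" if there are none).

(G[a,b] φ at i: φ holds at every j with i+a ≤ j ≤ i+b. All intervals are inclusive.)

Evaluate at each i in [0,10]:
  i=0: ✗ (fails at j=1)
  i=1: ✗ (fails at j=1)
  i=2: ✗ (fails at j=2)
  i=3: ✓ (all of [3,4])
  i=4: ✗ (fails at j=5)
  i=5: ✗ (fails at j=5)
  i=6: ✗ (fails at j=6)
  i=7: ✓ (all of [7,8])
  i=8: ✗ (fails at j=9)
  i=9: ✗ (fails at j=9)
  i=10: ✓ (all of [10,11])

3, 7, 10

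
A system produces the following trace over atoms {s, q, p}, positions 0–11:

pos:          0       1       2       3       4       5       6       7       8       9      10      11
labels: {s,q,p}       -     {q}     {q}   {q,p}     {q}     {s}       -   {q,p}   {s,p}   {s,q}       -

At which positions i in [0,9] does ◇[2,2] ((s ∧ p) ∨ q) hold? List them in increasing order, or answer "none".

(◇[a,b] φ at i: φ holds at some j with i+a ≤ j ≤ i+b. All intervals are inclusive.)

Evaluate at each i in [0,9]:
  i=0: ✓ (witness j=2)
  i=1: ✓ (witness j=3)
  i=2: ✓ (witness j=4)
  i=3: ✓ (witness j=5)
  i=4: ✗ (none in [6,6])
  i=5: ✗ (none in [7,7])
  i=6: ✓ (witness j=8)
  i=7: ✓ (witness j=9)
  i=8: ✓ (witness j=10)
  i=9: ✗ (none in [11,11])

0, 1, 2, 3, 6, 7, 8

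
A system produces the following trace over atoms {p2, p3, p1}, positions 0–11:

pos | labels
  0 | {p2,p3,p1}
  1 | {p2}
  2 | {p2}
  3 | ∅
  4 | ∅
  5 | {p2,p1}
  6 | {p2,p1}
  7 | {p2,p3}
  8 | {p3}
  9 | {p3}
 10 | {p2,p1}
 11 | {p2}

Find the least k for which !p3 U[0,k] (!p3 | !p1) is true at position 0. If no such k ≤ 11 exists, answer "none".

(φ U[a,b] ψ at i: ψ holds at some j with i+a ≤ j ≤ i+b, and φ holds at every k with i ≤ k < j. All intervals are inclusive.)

none

Need earliest j ≥ 0 with (!p3 | !p1), and !p3 at every k in [0,j-1].
  j=0: rhs fails.
  j=1: rhs holds but lhs fails at k=0.
  j=2: rhs holds but lhs fails at k=0.
  j=3: rhs holds but lhs fails at k=0.
  j=4: rhs holds but lhs fails at k=0.
  j=5: rhs holds but lhs fails at k=0.
  j=6: rhs holds but lhs fails at k=0.
  j=7: rhs holds but lhs fails at k=0.
  j=8: rhs holds but lhs fails at k=0.
  j=9: rhs holds but lhs fails at k=0.
  j=10: rhs holds but lhs fails at k=0.
  j=11: rhs holds but lhs fails at k=0.
No witness within the range → none.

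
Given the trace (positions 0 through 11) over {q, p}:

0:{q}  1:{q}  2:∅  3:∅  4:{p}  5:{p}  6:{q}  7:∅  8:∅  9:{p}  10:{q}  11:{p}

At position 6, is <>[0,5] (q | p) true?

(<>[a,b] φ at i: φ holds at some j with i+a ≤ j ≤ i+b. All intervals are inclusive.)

Check (q | p) at each j in [6,11]:
  j=6: true
  j=7: false
  j=8: false
  j=9: true
  j=10: true
  j=11: true
Found at j=6 → formula holds.

True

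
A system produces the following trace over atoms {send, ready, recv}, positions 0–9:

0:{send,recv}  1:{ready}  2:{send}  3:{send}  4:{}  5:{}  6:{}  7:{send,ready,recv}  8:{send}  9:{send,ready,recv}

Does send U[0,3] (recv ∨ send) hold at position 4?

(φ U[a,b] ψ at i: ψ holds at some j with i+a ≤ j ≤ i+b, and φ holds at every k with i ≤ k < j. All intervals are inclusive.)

Need some j in [4,7] with (recv ∨ send), and send at every k in [4,j-1].
  j=4: (recv ∨ send) false.
  j=5: (recv ∨ send) false.
  j=6: (recv ∨ send) false.
  j=7: (recv ∨ send) holds, but send fails at k=4 → not this j.
No j in the window works → until fails.

False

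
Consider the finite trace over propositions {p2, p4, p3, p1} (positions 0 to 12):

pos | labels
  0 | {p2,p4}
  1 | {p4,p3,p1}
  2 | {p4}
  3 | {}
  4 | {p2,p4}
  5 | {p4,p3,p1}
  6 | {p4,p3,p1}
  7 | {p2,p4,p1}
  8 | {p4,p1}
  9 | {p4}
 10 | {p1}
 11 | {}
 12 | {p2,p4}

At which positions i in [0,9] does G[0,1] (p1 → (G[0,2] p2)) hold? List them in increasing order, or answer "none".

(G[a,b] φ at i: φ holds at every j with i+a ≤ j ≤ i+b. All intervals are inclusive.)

2, 3

Evaluate at each i in [0,9]:
  i=0: ✗ (fails at j=1)
  i=1: ✗ (fails at j=1)
  i=2: ✓ (all of [2,3])
  i=3: ✓ (all of [3,4])
  i=4: ✗ (fails at j=5)
  i=5: ✗ (fails at j=5)
  i=6: ✗ (fails at j=6)
  i=7: ✗ (fails at j=7)
  i=8: ✗ (fails at j=8)
  i=9: ✗ (fails at j=10)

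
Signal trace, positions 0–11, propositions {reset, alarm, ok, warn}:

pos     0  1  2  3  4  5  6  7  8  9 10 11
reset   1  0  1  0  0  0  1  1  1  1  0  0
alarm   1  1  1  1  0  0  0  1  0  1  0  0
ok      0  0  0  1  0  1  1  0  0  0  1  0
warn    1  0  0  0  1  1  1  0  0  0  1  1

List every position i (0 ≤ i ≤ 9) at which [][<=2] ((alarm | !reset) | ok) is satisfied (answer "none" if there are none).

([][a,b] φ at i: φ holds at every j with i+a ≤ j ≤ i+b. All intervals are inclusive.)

0, 1, 2, 3, 4, 5, 9

Evaluate at each i in [0,9]:
  i=0: ✓ (all of [0,2])
  i=1: ✓ (all of [1,3])
  i=2: ✓ (all of [2,4])
  i=3: ✓ (all of [3,5])
  i=4: ✓ (all of [4,6])
  i=5: ✓ (all of [5,7])
  i=6: ✗ (fails at j=8)
  i=7: ✗ (fails at j=8)
  i=8: ✗ (fails at j=8)
  i=9: ✓ (all of [9,11])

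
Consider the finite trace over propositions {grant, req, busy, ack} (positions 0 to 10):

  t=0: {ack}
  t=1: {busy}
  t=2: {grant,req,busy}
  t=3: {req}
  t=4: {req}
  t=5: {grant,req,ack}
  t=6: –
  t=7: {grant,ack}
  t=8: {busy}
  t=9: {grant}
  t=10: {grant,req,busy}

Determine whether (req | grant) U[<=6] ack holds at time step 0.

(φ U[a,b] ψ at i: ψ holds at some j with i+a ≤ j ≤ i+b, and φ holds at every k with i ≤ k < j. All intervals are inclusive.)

True

Need some j in [0,6] with ack, and (req | grant) at every k in [0,j-1].
  j=0: ack holds; no prefix to check → satisfied.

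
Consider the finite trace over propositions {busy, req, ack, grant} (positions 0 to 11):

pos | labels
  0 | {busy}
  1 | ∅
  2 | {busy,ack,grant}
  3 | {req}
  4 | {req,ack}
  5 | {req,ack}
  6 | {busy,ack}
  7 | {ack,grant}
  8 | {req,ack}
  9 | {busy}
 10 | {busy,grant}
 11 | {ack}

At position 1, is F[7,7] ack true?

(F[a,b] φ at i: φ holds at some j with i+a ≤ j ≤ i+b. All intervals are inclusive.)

Check ack at each j in [8,8]:
  j=8: true
Found at j=8 → formula holds.

Holds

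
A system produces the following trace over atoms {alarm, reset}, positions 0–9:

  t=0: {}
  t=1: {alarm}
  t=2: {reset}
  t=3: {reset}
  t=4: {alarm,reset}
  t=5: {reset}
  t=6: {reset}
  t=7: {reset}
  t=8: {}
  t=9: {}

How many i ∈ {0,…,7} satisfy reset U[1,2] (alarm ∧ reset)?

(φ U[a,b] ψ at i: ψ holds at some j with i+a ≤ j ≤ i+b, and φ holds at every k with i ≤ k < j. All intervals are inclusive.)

Evaluate at each i in [0,7]:
  i=0: ✗ (no rhs in [1,2])
  i=1: ✗ (no rhs in [2,3])
  i=2: ✓ (rhs at j=4; lhs holds on [2,3])
  i=3: ✓ (rhs at j=4; lhs holds on [3,3])
  i=4: ✗ (no rhs in [5,6])
  i=5: ✗ (no rhs in [6,7])
  i=6: ✗ (no rhs in [7,8])
  i=7: ✗ (no rhs in [8,9])
Positions where it holds: {2, 3} → 2.

2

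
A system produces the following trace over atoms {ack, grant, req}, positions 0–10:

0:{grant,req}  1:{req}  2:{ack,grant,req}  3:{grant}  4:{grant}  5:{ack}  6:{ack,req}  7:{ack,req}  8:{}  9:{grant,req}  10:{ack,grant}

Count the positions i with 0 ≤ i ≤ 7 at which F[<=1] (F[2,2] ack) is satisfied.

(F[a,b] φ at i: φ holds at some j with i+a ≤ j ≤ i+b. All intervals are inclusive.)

Evaluate at each i in [0,7]:
  i=0: ✓ (witness j=0)
  i=1: ✗ (none in [1,2])
  i=2: ✓ (witness j=3)
  i=3: ✓ (witness j=3)
  i=4: ✓ (witness j=4)
  i=5: ✓ (witness j=5)
  i=6: ✗ (none in [6,7])
  i=7: ✓ (witness j=8)
Positions where it holds: {0, 2, 3, 4, 5, 7} → 6.

6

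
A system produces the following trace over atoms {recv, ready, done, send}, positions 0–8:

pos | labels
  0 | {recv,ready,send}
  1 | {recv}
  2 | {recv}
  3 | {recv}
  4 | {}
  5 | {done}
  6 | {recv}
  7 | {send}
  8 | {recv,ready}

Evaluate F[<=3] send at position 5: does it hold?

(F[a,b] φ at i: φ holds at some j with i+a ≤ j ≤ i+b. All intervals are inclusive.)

Check send at each j in [5,8]:
  j=5: false
  j=6: false
  j=7: true
  j=8: false
Found at j=7 → formula holds.

True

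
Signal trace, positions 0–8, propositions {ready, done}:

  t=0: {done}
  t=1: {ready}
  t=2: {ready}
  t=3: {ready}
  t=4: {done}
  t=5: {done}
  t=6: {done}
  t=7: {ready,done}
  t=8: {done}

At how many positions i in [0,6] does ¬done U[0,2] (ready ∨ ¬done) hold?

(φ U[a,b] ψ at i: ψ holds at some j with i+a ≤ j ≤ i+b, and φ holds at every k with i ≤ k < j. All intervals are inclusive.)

3

Evaluate at each i in [0,6]:
  i=0: ✗ (lhs fails at k=0 before rhs at j=1)
  i=1: ✓ (rhs at j=1)
  i=2: ✓ (rhs at j=2)
  i=3: ✓ (rhs at j=3)
  i=4: ✗ (no rhs in [4,6])
  i=5: ✗ (lhs fails at k=5 before rhs at j=7)
  i=6: ✗ (lhs fails at k=6 before rhs at j=7)
Positions where it holds: {1, 2, 3} → 3.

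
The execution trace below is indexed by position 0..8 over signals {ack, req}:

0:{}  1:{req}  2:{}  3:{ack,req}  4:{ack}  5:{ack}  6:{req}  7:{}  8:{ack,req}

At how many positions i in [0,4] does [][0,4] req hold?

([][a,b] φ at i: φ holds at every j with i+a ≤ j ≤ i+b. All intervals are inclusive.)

0

Evaluate at each i in [0,4]:
  i=0: ✗ (fails at j=0)
  i=1: ✗ (fails at j=2)
  i=2: ✗ (fails at j=2)
  i=3: ✗ (fails at j=4)
  i=4: ✗ (fails at j=4)
Positions where it holds: {} → 0.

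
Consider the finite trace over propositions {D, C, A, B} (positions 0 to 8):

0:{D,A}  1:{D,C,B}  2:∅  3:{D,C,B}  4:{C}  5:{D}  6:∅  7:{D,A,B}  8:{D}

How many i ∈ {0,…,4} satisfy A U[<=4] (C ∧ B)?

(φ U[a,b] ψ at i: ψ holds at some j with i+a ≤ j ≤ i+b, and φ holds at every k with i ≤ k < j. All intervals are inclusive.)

3

Evaluate at each i in [0,4]:
  i=0: ✓ (rhs at j=1; lhs holds on [0,0])
  i=1: ✓ (rhs at j=1)
  i=2: ✗ (lhs fails at k=2 before rhs at j=3)
  i=3: ✓ (rhs at j=3)
  i=4: ✗ (no rhs in [4,8])
Positions where it holds: {0, 1, 3} → 3.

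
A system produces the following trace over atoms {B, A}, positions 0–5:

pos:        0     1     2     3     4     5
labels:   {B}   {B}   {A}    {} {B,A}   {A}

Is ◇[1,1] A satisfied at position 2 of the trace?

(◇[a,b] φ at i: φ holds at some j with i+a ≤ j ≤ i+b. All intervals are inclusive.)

False

Check A at each j in [3,3]:
  j=3: false
No position in the window satisfies it → formula fails.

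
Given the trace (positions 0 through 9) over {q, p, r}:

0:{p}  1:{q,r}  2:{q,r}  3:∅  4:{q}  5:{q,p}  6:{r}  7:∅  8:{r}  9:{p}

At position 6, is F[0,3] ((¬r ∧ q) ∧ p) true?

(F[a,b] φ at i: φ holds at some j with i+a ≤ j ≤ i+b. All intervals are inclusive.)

Check ((¬r ∧ q) ∧ p) at each j in [6,9]:
  j=6: false
  j=7: false
  j=8: false
  j=9: false
No position in the window satisfies it → formula fails.

Does not hold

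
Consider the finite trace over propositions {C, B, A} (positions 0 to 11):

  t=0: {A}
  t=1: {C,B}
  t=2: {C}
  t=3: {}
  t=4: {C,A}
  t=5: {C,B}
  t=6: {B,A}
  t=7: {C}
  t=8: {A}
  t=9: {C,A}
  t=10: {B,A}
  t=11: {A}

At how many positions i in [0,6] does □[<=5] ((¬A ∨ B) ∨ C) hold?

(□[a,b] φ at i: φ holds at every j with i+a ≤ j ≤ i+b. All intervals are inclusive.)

2

Evaluate at each i in [0,6]:
  i=0: ✗ (fails at j=0)
  i=1: ✓ (all of [1,6])
  i=2: ✓ (all of [2,7])
  i=3: ✗ (fails at j=8)
  i=4: ✗ (fails at j=8)
  i=5: ✗ (fails at j=8)
  i=6: ✗ (fails at j=8)
Positions where it holds: {1, 2} → 2.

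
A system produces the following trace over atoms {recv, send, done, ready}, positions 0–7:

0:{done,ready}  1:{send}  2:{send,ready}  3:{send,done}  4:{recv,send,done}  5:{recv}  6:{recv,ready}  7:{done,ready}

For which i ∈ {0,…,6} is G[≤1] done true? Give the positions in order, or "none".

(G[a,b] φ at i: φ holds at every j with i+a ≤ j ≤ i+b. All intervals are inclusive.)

3

Evaluate at each i in [0,6]:
  i=0: ✗ (fails at j=1)
  i=1: ✗ (fails at j=1)
  i=2: ✗ (fails at j=2)
  i=3: ✓ (all of [3,4])
  i=4: ✗ (fails at j=5)
  i=5: ✗ (fails at j=5)
  i=6: ✗ (fails at j=6)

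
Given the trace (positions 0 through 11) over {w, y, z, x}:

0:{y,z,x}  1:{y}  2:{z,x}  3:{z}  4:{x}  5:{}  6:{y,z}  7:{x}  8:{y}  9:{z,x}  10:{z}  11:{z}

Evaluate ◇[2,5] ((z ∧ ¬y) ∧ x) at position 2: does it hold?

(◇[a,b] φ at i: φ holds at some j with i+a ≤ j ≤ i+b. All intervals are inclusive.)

Check ((z ∧ ¬y) ∧ x) at each j in [4,7]:
  j=4: false
  j=5: false
  j=6: false
  j=7: false
No position in the window satisfies it → formula fails.

False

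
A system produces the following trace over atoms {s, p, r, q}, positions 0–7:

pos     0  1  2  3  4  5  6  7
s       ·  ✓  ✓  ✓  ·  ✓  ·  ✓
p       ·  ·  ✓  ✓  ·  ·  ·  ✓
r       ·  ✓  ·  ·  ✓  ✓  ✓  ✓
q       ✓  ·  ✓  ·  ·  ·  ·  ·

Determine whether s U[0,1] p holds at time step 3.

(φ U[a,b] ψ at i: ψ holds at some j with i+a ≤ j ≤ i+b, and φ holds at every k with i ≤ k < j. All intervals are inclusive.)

True

Need some j in [3,4] with p, and s at every k in [3,j-1].
  j=3: p holds; no prefix to check → satisfied.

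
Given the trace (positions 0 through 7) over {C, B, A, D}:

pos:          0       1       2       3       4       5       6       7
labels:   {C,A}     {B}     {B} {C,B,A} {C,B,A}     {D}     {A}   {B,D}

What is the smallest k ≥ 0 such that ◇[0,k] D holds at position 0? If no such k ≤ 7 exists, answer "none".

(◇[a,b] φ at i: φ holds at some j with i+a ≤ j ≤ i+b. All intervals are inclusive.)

Scan j = 0,1,… for D:
  j=0: fails
  j=1: fails
  j=2: fails
  j=3: fails
  j=4: fails
  j=5: holds
First hit at j=5, so smallest k = 5-0 = 5.

5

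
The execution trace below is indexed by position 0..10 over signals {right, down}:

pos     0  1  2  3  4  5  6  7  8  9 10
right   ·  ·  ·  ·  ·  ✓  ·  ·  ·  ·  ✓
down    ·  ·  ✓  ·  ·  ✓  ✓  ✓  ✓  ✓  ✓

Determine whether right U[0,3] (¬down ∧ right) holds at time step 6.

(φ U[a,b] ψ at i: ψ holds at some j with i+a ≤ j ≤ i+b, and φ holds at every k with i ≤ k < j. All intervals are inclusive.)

Does not hold

Need some j in [6,9] with (¬down ∧ right), and right at every k in [6,j-1].
  j=6: (¬down ∧ right) false.
  j=7: (¬down ∧ right) false.
  j=8: (¬down ∧ right) false.
  j=9: (¬down ∧ right) false.
No j in the window works → until fails.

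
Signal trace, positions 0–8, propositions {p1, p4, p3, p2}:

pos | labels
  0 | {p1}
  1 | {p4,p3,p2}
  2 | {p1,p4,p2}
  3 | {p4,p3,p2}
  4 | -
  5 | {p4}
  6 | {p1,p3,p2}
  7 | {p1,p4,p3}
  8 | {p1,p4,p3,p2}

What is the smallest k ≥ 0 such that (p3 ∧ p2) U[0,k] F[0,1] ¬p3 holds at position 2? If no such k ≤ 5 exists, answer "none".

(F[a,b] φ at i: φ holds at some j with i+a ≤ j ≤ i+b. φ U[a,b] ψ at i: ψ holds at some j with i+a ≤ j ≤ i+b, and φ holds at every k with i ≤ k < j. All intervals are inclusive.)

Need earliest j ≥ 2 with F[0,1] ¬p3, and (p3 ∧ p2) at every k in [2,j-1].
  j=2: rhs holds (empty prefix). k = 0.

0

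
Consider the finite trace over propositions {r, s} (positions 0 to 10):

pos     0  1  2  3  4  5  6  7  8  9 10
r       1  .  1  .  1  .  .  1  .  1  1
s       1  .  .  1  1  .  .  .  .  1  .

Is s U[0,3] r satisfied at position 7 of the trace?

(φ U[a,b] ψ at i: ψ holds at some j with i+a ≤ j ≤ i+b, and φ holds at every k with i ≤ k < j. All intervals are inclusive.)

Need some j in [7,10] with r, and s at every k in [7,j-1].
  j=7: r holds; no prefix to check → satisfied.

True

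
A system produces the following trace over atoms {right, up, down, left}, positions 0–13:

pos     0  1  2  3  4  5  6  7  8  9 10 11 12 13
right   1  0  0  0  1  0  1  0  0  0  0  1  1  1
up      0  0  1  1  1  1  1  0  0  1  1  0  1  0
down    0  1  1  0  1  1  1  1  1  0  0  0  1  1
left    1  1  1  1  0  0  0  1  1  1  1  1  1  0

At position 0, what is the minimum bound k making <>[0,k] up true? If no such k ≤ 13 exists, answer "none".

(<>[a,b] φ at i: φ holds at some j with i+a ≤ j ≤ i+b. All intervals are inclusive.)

2

Scan j = 0,1,… for up:
  j=0: fails
  j=1: fails
  j=2: holds
First hit at j=2, so smallest k = 2-0 = 2.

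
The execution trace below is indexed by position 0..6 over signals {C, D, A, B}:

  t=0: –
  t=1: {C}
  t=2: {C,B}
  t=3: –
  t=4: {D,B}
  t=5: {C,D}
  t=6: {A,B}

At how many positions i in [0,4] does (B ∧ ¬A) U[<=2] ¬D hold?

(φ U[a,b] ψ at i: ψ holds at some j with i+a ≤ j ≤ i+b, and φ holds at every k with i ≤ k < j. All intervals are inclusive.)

4

Evaluate at each i in [0,4]:
  i=0: ✓ (rhs at j=0)
  i=1: ✓ (rhs at j=1)
  i=2: ✓ (rhs at j=2)
  i=3: ✓ (rhs at j=3)
  i=4: ✗ (lhs fails at k=5 before rhs at j=6)
Positions where it holds: {0, 1, 2, 3} → 4.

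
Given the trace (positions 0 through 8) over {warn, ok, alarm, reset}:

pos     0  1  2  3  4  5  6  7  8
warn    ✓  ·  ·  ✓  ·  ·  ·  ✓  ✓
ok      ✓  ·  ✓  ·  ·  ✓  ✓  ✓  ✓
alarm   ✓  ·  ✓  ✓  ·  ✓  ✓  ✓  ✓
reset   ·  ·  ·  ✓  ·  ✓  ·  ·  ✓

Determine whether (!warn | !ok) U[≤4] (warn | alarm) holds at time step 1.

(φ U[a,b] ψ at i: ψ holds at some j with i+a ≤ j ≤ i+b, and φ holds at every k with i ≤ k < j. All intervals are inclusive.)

Yes

Need some j in [1,5] with (warn | alarm), and (!warn | !ok) at every k in [1,j-1].
  j=1: (warn | alarm) false.
  j=2: (warn | alarm) holds; (!warn | !ok) holds at every k in [1,1] → satisfied.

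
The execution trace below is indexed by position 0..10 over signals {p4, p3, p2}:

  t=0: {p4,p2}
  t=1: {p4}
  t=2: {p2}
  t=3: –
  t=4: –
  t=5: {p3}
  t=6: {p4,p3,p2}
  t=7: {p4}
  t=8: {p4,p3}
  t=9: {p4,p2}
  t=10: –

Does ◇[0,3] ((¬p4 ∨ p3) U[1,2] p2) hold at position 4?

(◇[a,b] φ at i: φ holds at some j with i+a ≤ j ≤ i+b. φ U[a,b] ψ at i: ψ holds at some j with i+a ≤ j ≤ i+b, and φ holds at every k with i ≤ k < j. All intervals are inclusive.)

Check ((¬p4 ∨ p3) U[1,2] p2) at each j in [4,7]:
  j=4: holds
  j=5: holds
  j=6: fails
  j=7: fails
Found at j=4 → formula holds.

Holds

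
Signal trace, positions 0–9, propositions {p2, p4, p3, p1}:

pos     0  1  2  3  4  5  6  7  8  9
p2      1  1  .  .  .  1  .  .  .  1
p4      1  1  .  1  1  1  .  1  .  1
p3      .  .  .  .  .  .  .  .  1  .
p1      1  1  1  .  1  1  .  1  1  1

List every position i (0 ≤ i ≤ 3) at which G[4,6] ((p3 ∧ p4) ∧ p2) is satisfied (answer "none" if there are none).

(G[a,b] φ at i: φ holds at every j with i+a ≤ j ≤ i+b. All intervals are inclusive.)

Evaluate at each i in [0,3]:
  i=0: ✗ (fails at j=4)
  i=1: ✗ (fails at j=5)
  i=2: ✗ (fails at j=6)
  i=3: ✗ (fails at j=7)

none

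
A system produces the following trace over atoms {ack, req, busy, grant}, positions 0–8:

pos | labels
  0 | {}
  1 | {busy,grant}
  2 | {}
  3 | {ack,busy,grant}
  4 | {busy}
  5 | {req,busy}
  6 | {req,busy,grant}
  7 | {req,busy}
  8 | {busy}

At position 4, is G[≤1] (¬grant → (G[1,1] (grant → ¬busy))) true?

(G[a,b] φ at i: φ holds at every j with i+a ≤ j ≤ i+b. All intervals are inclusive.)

Does not hold

Check (¬grant → (G[1,1] (grant → ¬busy))) at every j in [4,5]:
  j=4: antecedent true; consequent holds on [5,5] → ✓
  j=5: antecedent true; consequent fails at 6 → ✗
Fails at j=5 → formula fails.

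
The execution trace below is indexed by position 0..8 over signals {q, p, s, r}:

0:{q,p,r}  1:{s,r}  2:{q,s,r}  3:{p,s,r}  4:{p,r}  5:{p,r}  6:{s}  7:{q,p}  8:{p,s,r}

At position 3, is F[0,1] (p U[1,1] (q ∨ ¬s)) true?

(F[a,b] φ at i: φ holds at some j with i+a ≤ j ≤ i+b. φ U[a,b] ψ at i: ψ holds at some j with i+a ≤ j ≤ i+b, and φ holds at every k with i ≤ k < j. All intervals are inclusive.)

True

Check (p U[1,1] (q ∨ ¬s)) at each j in [3,4]:
  j=3: holds
  j=4: holds
Found at j=3 → formula holds.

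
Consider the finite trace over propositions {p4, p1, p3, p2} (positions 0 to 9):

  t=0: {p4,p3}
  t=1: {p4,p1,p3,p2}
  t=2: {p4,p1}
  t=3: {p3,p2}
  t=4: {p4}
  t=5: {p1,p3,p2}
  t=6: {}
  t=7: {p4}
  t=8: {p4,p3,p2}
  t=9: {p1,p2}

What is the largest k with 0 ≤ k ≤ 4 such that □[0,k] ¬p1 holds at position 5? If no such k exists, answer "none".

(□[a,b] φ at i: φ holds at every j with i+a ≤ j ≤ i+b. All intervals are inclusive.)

none

¬p1 must hold from j=5 onward; find where it first fails.
  j=5: fails → no k works.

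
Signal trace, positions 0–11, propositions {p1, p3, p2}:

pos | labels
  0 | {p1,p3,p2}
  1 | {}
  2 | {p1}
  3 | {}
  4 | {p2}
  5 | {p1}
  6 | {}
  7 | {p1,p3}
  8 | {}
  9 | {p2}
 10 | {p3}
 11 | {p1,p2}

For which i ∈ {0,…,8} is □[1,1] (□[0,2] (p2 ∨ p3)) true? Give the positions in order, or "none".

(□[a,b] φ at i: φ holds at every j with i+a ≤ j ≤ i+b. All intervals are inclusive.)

Evaluate at each i in [0,8]:
  i=0: ✗ (fails at j=1)
  i=1: ✗ (fails at j=2)
  i=2: ✗ (fails at j=3)
  i=3: ✗ (fails at j=4)
  i=4: ✗ (fails at j=5)
  i=5: ✗ (fails at j=6)
  i=6: ✗ (fails at j=7)
  i=7: ✗ (fails at j=8)
  i=8: ✓ (all of [9,9])

8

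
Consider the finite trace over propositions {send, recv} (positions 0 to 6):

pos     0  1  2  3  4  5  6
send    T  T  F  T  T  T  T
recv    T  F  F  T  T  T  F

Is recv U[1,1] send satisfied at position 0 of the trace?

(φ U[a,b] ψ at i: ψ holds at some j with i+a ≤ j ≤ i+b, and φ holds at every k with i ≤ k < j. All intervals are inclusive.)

Need some j in [1,1] with send, and recv at every k in [0,j-1].
  j=1: send holds; recv holds at every k in [0,0] → satisfied.

True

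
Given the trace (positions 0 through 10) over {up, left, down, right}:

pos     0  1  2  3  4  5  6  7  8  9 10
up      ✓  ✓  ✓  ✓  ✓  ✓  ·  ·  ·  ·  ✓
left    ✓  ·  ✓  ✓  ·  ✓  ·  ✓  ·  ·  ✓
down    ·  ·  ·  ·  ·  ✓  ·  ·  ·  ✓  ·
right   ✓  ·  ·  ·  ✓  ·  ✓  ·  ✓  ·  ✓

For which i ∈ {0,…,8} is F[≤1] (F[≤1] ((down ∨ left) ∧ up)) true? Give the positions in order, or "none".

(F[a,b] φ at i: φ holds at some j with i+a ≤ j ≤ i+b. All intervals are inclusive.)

Evaluate at each i in [0,8]:
  i=0: ✓ (witness j=0)
  i=1: ✓ (witness j=1)
  i=2: ✓ (witness j=2)
  i=3: ✓ (witness j=3)
  i=4: ✓ (witness j=4)
  i=5: ✓ (witness j=5)
  i=6: ✗ (none in [6,7])
  i=7: ✗ (none in [7,8])
  i=8: ✓ (witness j=9)

0, 1, 2, 3, 4, 5, 8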